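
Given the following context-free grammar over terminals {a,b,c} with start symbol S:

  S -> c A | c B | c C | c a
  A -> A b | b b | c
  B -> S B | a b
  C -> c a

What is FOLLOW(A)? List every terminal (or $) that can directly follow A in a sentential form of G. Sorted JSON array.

FIRST iteration:
[1]
  A via A→b b: +{b}
  A via A→c: +{c}
  B via B→a b: +{a}
  C via C→c a: +{c}
  S via S→c A: +{c}
  S: {c}  A: {b,c}  B: {a}  C: {c}
[2]
  B via B→S B: +{c}
  S: {c}  A: {b,c}  B: {a,c}  C: {c}
[3] — fixpoint
  S: {c}  A: {b,c}  B: {a,c}  C: {c}

FOLLOW iteration:
seed FOLLOW(S) with $
pass 1:
  A→A b: FOLLOW(A) ⊇ FIRST(b) = {b}; new: +{b}
  B→S B: FOLLOW(S) ⊇ FIRST(B) = {a,c}; new: +{a,c}
  S→c A: FOLLOW(A) ⊇ FOLLOW(S) ⊇ {$,a,c}; new: +{$,a,c}
  S→c B: FOLLOW(B) ⊇ FOLLOW(S) ⊇ {$,a,c}; new: +{$,a,c}
  S→c C: FOLLOW(C) ⊇ FOLLOW(S) ⊇ {$,a,c}; new: +{$,a,c}
  FOLLOW(S)={$,a,c}  FOLLOW(A)={$,a,b,c}  FOLLOW(B)={$,a,c}  FOLLOW(C)={$,a,c}
pass 2: — fixpoint
  FOLLOW(S)={$,a,c}  FOLLOW(A)={$,a,b,c}  FOLLOW(B)={$,a,c}  FOLLOW(C)={$,a,c}

FOLLOW(A) = ["$", "a", "b", "c"]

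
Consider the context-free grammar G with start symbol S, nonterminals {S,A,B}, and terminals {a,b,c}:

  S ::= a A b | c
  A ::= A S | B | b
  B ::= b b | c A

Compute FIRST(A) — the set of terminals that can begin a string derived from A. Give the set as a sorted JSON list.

FIRST iteration:
pass 1:
  A via A→b: +{b}
  B via B→b b: +{b}
  B via B→c A: +{c}
  S via S→a A b: +{a}
  S via S→c: +{c}
  S: {a,c}  A: {b}  B: {b,c}
pass 2:
  A via A→B: +{c}
  S: {a,c}  A: {b,c}  B: {b,c}
pass 3: (stable)
  S: {a,c}  A: {b,c}  B: {b,c}

FIRST(A) = ["b", "c"]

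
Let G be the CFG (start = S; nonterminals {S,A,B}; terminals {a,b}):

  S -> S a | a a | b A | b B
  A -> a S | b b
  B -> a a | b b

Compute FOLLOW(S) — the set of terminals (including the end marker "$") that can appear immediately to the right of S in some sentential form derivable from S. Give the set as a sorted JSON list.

FIRST sets, iterate to fixpoint:
iter 1:
  A via A→a S: +{a}
  A via A→b b: +{b}
  B via B→a a: +{a}
  B via B→b b: +{b}
  S via S→a a: +{a}
  S via S→b A: +{b}
  S: {a,b}  A: {a,b}  B: {a,b}
iter 2: done
  S: {a,b}  A: {a,b}  B: {a,b}

FOLLOW sets:
initialize: $ ∈ FOLLOW(S)
pass 1:
  S→S a: FOLLOW(S) ⊇ FIRST(a) = {a}; new: +{a}
  S→b A: FOLLOW(A) ⊇ FOLLOW(S) ⊇ {$,a}; new: +{$,a}
  S→b B: FOLLOW(B) ⊇ FOLLOW(S) ⊇ {$,a}; new: +{$,a}
  FOLLOW[S]={$,a}  FOLLOW[A]={$,a}  FOLLOW[B]={$,a}
pass 2: (stable)
  FOLLOW[S]={$,a}  FOLLOW[A]={$,a}  FOLLOW[B]={$,a}

FOLLOW(S) = ["$", "a"]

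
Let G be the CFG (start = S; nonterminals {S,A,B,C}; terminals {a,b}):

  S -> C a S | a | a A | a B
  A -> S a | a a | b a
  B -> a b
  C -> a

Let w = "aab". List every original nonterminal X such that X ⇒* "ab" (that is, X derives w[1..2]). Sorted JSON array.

Convert to CNF:
  S -> C X2 | T0 A | T0 B | a
  A -> S T0 | T0 T0 | T1 T0
  B -> T0 T1
  C -> a
  T0 -> a
  T1 -> b
  X2 -> T0 S

Fill CYK table bottom-up — only the sub-triangle for w[1..2]:
  [1..1]={C,S,T0}  "a"  orig:{C,S}
  [2..2]={T1}  "b"  orig:{}
  [1..2]={B}  "ab"

Original NTs in T[1,2] deriving "ab": ["B"]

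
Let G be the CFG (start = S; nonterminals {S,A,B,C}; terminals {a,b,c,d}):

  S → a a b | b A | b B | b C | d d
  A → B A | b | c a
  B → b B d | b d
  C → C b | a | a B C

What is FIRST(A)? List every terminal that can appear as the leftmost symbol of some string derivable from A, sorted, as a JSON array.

FIRST iteration:
iter 1:
  A via A→b: +{b}
  A via A→c a: +{c}
  B via B→b B d: +{b}
  C via C→a: +{a}
  S via S→a a b: +{a}
  S via S→b A: +{b}
  S via S→d d: +{d}
  S: {a,b,d}  A: {b,c}  B: {b}  C: {a}
iter 2: — fixpoint
  S: {a,b,d}  A: {b,c}  B: {b}  C: {a}

FIRST(A) = ["b", "c"]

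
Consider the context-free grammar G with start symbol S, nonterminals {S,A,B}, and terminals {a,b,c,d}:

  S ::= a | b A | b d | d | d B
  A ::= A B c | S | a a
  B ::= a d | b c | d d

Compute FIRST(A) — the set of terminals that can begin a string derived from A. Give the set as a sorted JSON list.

FIRST iteration:
[1]
  A via A→a a: +{a}
  B via B→a d: +{a}
  B via B→b c: +{b}
  B via B→d d: +{d}
  S via S→a: +{a}
  S via S→b A: +{b}
  S via S→d: +{d}
  FIRST(S)={a,b,d}  FIRST(A)={a}  FIRST(B)={a,b,d}
[2]
  A via A→S: +{b,d}
  FIRST(S)={a,b,d}  FIRST(A)={a,b,d}  FIRST(B)={a,b,d}
[3] (stable)
  FIRST(S)={a,b,d}  FIRST(A)={a,b,d}  FIRST(B)={a,b,d}

FIRST(A) = ["a", "b", "d"]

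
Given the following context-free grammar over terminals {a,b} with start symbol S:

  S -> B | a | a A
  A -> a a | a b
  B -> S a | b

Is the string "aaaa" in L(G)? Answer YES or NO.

CNF form of G:
  S -> S T0 | T0 A | a | b
  A -> T0 T0 | T0 T1
  B -> S T0 | b
  T0 -> a
  T1 -> b

CYK fill:
  [0..0]={S,T0}  "a"  orig:{S}
  [1..1]={S,T0}  "a"  orig:{S}
  [2..2]={S,T0}  "a"  orig:{S}
  [3..3]={S,T0}  "a"  orig:{S}
  [0..1]={A,B,S}  "aa"
  [1..2]={A,B,S}  "aa"
  [2..3]={A,B,S}  "aa"
  [0..2]={B,S}  "aaa"
  [1..3]={B,S}  "aaa"
  [0..3]={B,S}  "aaaa"

S ∈ T[0,3] ⇒ YES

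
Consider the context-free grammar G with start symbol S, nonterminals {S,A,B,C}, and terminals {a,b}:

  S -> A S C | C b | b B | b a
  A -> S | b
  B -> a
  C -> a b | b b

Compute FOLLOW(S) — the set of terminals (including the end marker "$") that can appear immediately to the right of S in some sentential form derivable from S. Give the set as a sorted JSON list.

FIRST sets, iterate to fixpoint:
round 1:
  A via A→b: +{b}
  B via B→a: +{a}
  C via C→a b: +{a}
  C via C→b b: +{b}
  S via S→A S C: +{b}
  S via S→C b: +{a}
  FIRST(S)={a,b}  FIRST(A)={b}  FIRST(B)={a}  FIRST(C)={a,b}
round 2:
  A via A→S: +{a}
  FIRST(S)={a,b}  FIRST(A)={a,b}  FIRST(B)={a}  FIRST(C)={a,b}
round 3: done
  FIRST(S)={a,b}  FIRST(A)={a,b}  FIRST(B)={a}  FIRST(C)={a,b}

Compute FOLLOW by fixpoint:
initialize: $ ∈ FOLLOW(S)
[1]
  S→A S C: FOLLOW(A) ⊇ FIRST(S) = {a,b}; new: +{a,b}
  S→A S C: FOLLOW(S) ⊇ FIRST(C) = {a,b}; new: +{a,b}
  S→A S C: FOLLOW(C) ⊇ FOLLOW(S) ⊇ {$,a,b}; new: +{$,a,b}
  S→b B: FOLLOW(B) ⊇ FOLLOW(S) ⊇ {$,a,b}; new: +{$,a,b}
  S: {$,a,b}  A: {a,b}  B: {$,a,b}  C: {$,a,b}
[2] done
  S: {$,a,b}  A: {a,b}  B: {$,a,b}  C: {$,a,b}

FOLLOW(S) = ["$", "a", "b"]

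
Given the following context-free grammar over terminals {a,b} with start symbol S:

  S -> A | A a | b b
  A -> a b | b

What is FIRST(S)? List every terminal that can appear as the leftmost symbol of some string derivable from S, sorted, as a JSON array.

FIRST iteration:
iter 1:
  A via A→a b: +{a}
  A via A→b: +{b}
  S via S→A: +{a,b}
  FIRST(S)={a,b}  FIRST(A)={a,b}
iter 2: — fixpoint
  FIRST(S)={a,b}  FIRST(A)={a,b}

FIRST(S) = ["a", "b"]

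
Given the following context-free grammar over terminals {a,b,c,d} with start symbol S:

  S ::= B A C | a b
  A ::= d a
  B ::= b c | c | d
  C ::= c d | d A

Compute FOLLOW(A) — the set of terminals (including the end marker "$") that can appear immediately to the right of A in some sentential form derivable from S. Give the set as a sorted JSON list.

FIRST iteration:
iter 1:
  A via A→d a: +{d}
  B via B→b c: +{b}
  B via B→c: +{c}
  B via B→d: +{d}
  C via C→c d: +{c}
  C via C→d A: +{d}
  S via S→B A C: +{b,c,d}
  S via S→a b: +{a}
  FIRST(S)={a,b,c,d}  FIRST(A)={d}  FIRST(B)={b,c,d}  FIRST(C)={c,d}
iter 2: (no change)
  FIRST(S)={a,b,c,d}  FIRST(A)={d}  FIRST(B)={b,c,d}  FIRST(C)={c,d}

FOLLOW iteration:
initialize: $ ∈ FOLLOW(S)
round 1:
  S→B A C: FOLLOW(B) ⊇ FIRST(A) = {d}; new: +{d}
  S→B A C: FOLLOW(A) ⊇ FIRST(C) = {c,d}; new: +{c,d}
  S→B A C: FOLLOW(C) ⊇ FOLLOW(S) ⊇ {$}; new: +{$}
  FOLLOW(S)={$}  FOLLOW(A)={c,d}  FOLLOW(B)={d}  FOLLOW(C)={$}
round 2:
  C→d A: FOLLOW(A) ⊇ FOLLOW(C) ⊇ {$}; new: +{$}
  FOLLOW(S)={$}  FOLLOW(A)={$,c,d}  FOLLOW(B)={d}  FOLLOW(C)={$}
round 3: (stable)
  FOLLOW(S)={$}  FOLLOW(A)={$,c,d}  FOLLOW(B)={d}  FOLLOW(C)={$}

FOLLOW(A) = ["$", "c", "d"]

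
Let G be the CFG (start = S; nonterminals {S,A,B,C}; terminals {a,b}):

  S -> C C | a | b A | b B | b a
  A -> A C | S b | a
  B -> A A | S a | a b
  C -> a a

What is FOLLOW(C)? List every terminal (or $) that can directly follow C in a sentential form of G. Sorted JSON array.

FIRST iteration:
[1]
  A via A→a: +{a}
  B via B→A A: +{a}
  C via C→a a: +{a}
  S via S→C C: +{a}
  S via S→b A: +{b}
  FIRST(S)={a,b}  FIRST(A)={a}  FIRST(B)={a}  FIRST(C)={a}
[2]
  A via A→S b: +{b}
  B via B→A A: +{b}
  FIRST(S)={a,b}  FIRST(A)={a,b}  FIRST(B)={a,b}  FIRST(C)={a}
[3] (stable)
  FIRST(S)={a,b}  FIRST(A)={a,b}  FIRST(B)={a,b}  FIRST(C)={a}

Compute FOLLOW by fixpoint:
FOLLOW(S) := {$}
[1]
  A→A C: FOLLOW(A) ⊇ FIRST(C) = {a}; new: +{a}
  A→A C: FOLLOW(C) ⊇ FOLLOW(A) ⊇ {a}; new: +{a}
  A→S b: FOLLOW(S) ⊇ FIRST(b) = {b}; new: +{b}
  B→A A: FOLLOW(A) ⊇ FIRST(A) = {a,b}; new: +{b}
  B→S a: FOLLOW(S) ⊇ FIRST(a) = {a}; new: +{a}
  S→C C: FOLLOW(C) ⊇ FOLLOW(S) ⊇ {$,a,b}; new: +{$,b}
  S→b A: FOLLOW(A) ⊇ FOLLOW(S) ⊇ {$,a,b}; new: +{$}
  S→b B: FOLLOW(B) ⊇ FOLLOW(S) ⊇ {$,a,b}; new: +{$,a,b}
  FOLLOW(S)={$,a,b}  FOLLOW(A)={$,a,b}  FOLLOW(B)={$,a,b}  FOLLOW(C)={$,a,b}
[2] done
  FOLLOW(S)={$,a,b}  FOLLOW(A)={$,a,b}  FOLLOW(B)={$,a,b}  FOLLOW(C)={$,a,b}

FOLLOW(C) = ["$", "a", "b"]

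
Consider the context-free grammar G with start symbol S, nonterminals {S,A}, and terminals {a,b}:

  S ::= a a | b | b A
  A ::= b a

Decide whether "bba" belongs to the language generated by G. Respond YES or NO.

CNF form of G:
  S -> T0 A | T1 T1 | b
  A -> T0 T1
  T0 -> b
  T1 -> a

Fill CYK table bottom-up:
  [0..0]={S,T0}  "b"  orig:{S}
  [1..1]={S,T0}  "b"  orig:{S}
  [2..2]={T1}  "a"  orig:{}
  [0..1]=∅  "bb"
  [1..2]={A}  "ba"
  [0..2]={S}  "bba"

S ∈ T[0,2] ⇒ YES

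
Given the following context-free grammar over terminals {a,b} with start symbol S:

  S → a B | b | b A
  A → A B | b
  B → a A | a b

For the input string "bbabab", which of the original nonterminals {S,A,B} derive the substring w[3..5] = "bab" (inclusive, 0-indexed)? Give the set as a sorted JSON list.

CNF form of G:
  S -> T0 B | T1 A | b
  A -> A B | b
  B -> T0 A | T0 T1
  T0 -> a
  T1 -> b

Fill CYK table bottom-up — only the sub-triangle for w[3..5]:
  cell(3,3) b: {A,S,T1}  orig:{A,S}
  cell(4,4) a: {T0}  orig:{}
  cell(5,5) b: {A,S,T1}  orig:{A,S}
  cell(3,4) ba: ∅
  cell(4,5) ab: {B}
  cell(3,5) bab: {A}

Original NTs in T[3,5] deriving "bab": ["A"]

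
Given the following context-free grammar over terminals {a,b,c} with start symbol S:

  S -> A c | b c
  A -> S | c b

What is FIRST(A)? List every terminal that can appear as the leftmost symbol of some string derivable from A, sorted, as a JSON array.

FIRST iteration:
pass 1:
  A via A→c b: +{c}
  S via S→A c: +{c}
  S via S→b c: +{b}
  FIRST[S]={b,c}  FIRST[A]={c}
pass 2:
  A via A→S: +{b}
  FIRST[S]={b,c}  FIRST[A]={b,c}
pass 3: done
  FIRST[S]={b,c}  FIRST[A]={b,c}

FIRST(A) = ["b", "c"]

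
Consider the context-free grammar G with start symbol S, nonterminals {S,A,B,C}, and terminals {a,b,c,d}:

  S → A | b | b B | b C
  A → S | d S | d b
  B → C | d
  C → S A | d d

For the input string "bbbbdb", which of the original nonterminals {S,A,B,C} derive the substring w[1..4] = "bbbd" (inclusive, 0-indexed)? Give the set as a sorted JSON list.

Convert to CNF:
  S -> T0 B | T0 C | T1 S | T1 T0 | b
  A -> T0 B | T0 C | T1 S | T1 T0 | b
  B -> S A | T1 T1 | d
  C -> S A | T1 T1
  T0 -> b
  T1 -> d

Fill CYK table bottom-up (cells [i..j] with 1 ≤ i ≤ j ≤ 4 only):
  cell(1,1) b: {A,S,T0}  orig:{A,S}
  cell(2,2) b: {A,S,T0}  orig:{A,S}
  cell(3,3) b: {A,S,T0}  orig:{A,S}
  cell(4,4) d: {B,T1}  orig:{B}
  cell(1,2) bb: {B,C}
  cell(2,3) bb: {B,C}
  cell(3,4) bd: {A,S}
  cell(1,3) bbb: {A,S}
  cell(2,4) bbd: {B,C}
  cell(1,4) bbbd: {A,S}

Original NTs in T[1,4] deriving "bbbd": ["A", "S"]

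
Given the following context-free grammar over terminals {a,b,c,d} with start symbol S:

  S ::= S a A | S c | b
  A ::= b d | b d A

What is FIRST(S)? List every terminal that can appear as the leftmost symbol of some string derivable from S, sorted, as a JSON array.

FIRST sets, iterate to fixpoint:
iter 1:
  A via A→b d: +{b}
  S via S→b: +{b}
  FIRST[S]={b}  FIRST[A]={b}
iter 2: (stable)
  FIRST[S]={b}  FIRST[A]={b}

FIRST(S) = ["b"]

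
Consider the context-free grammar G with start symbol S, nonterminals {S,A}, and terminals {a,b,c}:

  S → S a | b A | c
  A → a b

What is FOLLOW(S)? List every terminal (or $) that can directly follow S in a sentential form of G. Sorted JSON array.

Compute FIRST by fixpoint:
iter 1:
  A via A→a b: +{a}
  S via S→b A: +{b}
  S via S→c: +{c}
  FIRST(S)={b,c}  FIRST(A)={a}
iter 2: (no change)
  FIRST(S)={b,c}  FIRST(A)={a}

FOLLOW iteration:
seed FOLLOW(S) with $
[1]
  S→S a: FOLLOW(S) ⊇ FIRST(a) = {a}; new: +{a}
  S→b A: FOLLOW(A) ⊇ FOLLOW(S) ⊇ {$,a}; new: +{$,a}
  FOLLOW(S)={$,a}  FOLLOW(A)={$,a}
[2] (no change)
  FOLLOW(S)={$,a}  FOLLOW(A)={$,a}

FOLLOW(S) = ["$", "a"]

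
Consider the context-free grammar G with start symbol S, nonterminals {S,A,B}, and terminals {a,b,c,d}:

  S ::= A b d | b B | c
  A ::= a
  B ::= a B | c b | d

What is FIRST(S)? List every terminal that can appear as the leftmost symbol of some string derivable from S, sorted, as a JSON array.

Compute FIRST by fixpoint:
round 1:
  A via A→a: +{a}
  B via B→a B: +{a}
  B via B→c b: +{c}
  B via B→d: +{d}
  S via S→A b d: +{a}
  S via S→b B: +{b}
  S via S→c: +{c}
  FIRST(S)={a,b,c}  FIRST(A)={a}  FIRST(B)={a,c,d}
round 2: — fixpoint
  FIRST(S)={a,b,c}  FIRST(A)={a}  FIRST(B)={a,c,d}

FIRST(S) = ["a", "b", "c"]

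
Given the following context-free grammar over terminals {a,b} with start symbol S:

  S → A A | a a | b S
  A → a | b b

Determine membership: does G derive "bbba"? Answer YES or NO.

Convert to CNF:
  S -> A A | T0 S | T1 T1
  A -> T0 T0 | a
  T0 -> b
  T1 -> a

CYK table (by increasing span):
  [0..0]={T0}  "b"  orig:{}
  [1..1]={T0}  "b"  orig:{}
  [2..2]={T0}  "b"  orig:{}
  [3..3]={A,T1}  "a"  orig:{A}
  [0..1]={A}  "bb"
  [1..2]={A}  "bb"
  [2..3]=∅  "ba"
  [0..2]=∅  "bbb"
  [1..3]={S}  "bba"
  [0..3]={S}  "bbba"

S ∈ T[0,3] ⇒ YES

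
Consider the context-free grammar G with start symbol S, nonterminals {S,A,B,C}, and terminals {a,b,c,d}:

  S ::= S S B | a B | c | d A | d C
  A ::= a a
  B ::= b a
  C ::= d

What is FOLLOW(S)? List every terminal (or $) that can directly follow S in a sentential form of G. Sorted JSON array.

FIRST sets, iterate to fixpoint:
round 1:
  A via A→a a: +{a}
  B via B→b a: +{b}
  C via C→d: +{d}
  S via S→a B: +{a}
  S via S→c: +{c}
  S via S→d A: +{d}
  FIRST[S]={a,c,d}  FIRST[A]={a}  FIRST[B]={b}  FIRST[C]={d}
round 2: (stable)
  FIRST[S]={a,c,d}  FIRST[A]={a}  FIRST[B]={b}  FIRST[C]={d}

FOLLOW sets:
initialize: $ ∈ FOLLOW(S)
pass 1:
  S→S S B: FOLLOW(S) ⊇ FIRST(S) = {a,c,d}; new: +{a,c,d}
  S→S S B: FOLLOW(S) ⊇ FIRST(B) = {b}; new: +{b}
  S→S S B: FOLLOW(B) ⊇ FOLLOW(S) ⊇ {$,a,b,c,d}; new: +{$,a,b,c,d}
  S→d A: FOLLOW(A) ⊇ FOLLOW(S) ⊇ {$,a,b,c,d}; new: +{$,a,b,c,d}
  S→d C: FOLLOW(C) ⊇ FOLLOW(S) ⊇ {$,a,b,c,d}; new: +{$,a,b,c,d}
  S: {$,a,b,c,d}  A: {$,a,b,c,d}  B: {$,a,b,c,d}  C: {$,a,b,c,d}
pass 2: (stable)
  S: {$,a,b,c,d}  A: {$,a,b,c,d}  B: {$,a,b,c,d}  C: {$,a,b,c,d}

FOLLOW(S) = ["$", "a", "b", "c", "d"]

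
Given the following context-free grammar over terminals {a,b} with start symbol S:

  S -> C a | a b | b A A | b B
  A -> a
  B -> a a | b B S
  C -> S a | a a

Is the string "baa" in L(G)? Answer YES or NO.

CNF form of G:
  S -> C T0 | T0 T1 | T1 B | T1 X3
  A -> a
  B -> T0 T0 | T1 X2
  C -> S T0 | T0 T0
  T0 -> a
  T1 -> b
  X2 -> B S
  X3 -> A A

CYK fill:
  [0..0]={T1}  "b"  orig:{}
  [1..1]={A,T0}  "a"  orig:{A}
  [2..2]={A,T0}  "a"  orig:{A}
  [0..1]=∅  "ba"
  [1..2]={B,C,X3}  "aa"  orig:{B,C}
  [0..2]={S}  "baa"

S ∈ T[0,2] ⇒ YES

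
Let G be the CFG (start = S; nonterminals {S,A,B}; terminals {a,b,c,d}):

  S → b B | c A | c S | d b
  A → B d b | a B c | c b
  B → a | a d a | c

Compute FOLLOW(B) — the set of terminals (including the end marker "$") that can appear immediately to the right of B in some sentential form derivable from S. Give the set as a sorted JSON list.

FIRST iteration:
round 1:
  A via A→a B c: +{a}
  A via A→c b: +{c}
  B via B→a: +{a}
  B via B→c: +{c}
  S via S→b B: +{b}
  S via S→c A: +{c}
  S via S→d b: +{d}
  FIRST(S)={b,c,d}  FIRST(A)={a,c}  FIRST(B)={a,c}
round 2: — fixpoint
  FIRST(S)={b,c,d}  FIRST(A)={a,c}  FIRST(B)={a,c}

Compute FOLLOW by fixpoint:
seed FOLLOW(S) with $
round 1:
  A→B d b: FOLLOW(B) ⊇ FIRST(d) = {d}; new: +{d}
  A→a B c: FOLLOW(B) ⊇ FIRST(c) = {c}; new: +{c}
  S→b B: FOLLOW(B) ⊇ FOLLOW(S) ⊇ {$}; new: +{$}
  S→c A: FOLLOW(A) ⊇ FOLLOW(S) ⊇ {$}; new: +{$}
  S: {$}  A: {$}  B: {$,c,d}
round 2: (stable)
  S: {$}  A: {$}  B: {$,c,d}

FOLLOW(B) = ["$", "c", "d"]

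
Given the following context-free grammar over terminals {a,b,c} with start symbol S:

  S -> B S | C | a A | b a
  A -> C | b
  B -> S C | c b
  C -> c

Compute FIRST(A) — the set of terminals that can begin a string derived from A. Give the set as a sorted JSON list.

Compute FIRST by fixpoint:
[1]
  A via A→b: +{b}
  B via B→c b: +{c}
  C via C→c: +{c}
  S via S→B S: +{c}
  S via S→a A: +{a}
  S via S→b a: +{b}
  FIRST(S)={a,b,c}  FIRST(A)={b}  FIRST(B)={c}  FIRST(C)={c}
[2]
  A via A→C: +{c}
  B via B→S C: +{a,b}
  FIRST(S)={a,b,c}  FIRST(A)={b,c}  FIRST(B)={a,b,c}  FIRST(C)={c}
[3] (stable)
  FIRST(S)={a,b,c}  FIRST(A)={b,c}  FIRST(B)={a,b,c}  FIRST(C)={c}

FIRST(A) = ["b", "c"]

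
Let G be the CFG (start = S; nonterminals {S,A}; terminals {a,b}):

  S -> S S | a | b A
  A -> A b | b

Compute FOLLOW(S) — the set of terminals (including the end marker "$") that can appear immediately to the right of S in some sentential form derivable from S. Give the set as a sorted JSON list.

Compute FIRST by fixpoint:
[1]
  A via A→b: +{b}
  S via S→a: +{a}
  S via S→b A: +{b}
  FIRST[S]={a,b}  FIRST[A]={b}
[2] done
  FIRST[S]={a,b}  FIRST[A]={b}

Compute FOLLOW by fixpoint:
initialize: $ ∈ FOLLOW(S)
[1]
  A→A b: FOLLOW(A) ⊇ FIRST(b) = {b}; new: +{b}
  S→S S: FOLLOW(S) ⊇ FIRST(S) = {a,b}; new: +{a,b}
  S→b A: FOLLOW(A) ⊇ FOLLOW(S) ⊇ {$,a,b}; new: +{$,a}
  FOLLOW[S]={$,a,b}  FOLLOW[A]={$,a,b}
[2] done
  FOLLOW[S]={$,a,b}  FOLLOW[A]={$,a,b}

FOLLOW(S) = ["$", "a", "b"]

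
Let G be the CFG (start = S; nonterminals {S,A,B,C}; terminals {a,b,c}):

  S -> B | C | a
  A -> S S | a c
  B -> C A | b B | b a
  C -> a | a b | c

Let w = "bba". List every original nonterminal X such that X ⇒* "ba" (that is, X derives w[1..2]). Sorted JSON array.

Convert to CNF:
  S -> C A | T0 T2 | T2 B | T2 T0 | a | c
  A -> S S | T0 T1
  B -> C A | T2 B | T2 T0
  C -> T0 T2 | a | c
  T0 -> a
  T1 -> c
  T2 -> b

CYK table (by increasing span) (cells [i..j] with 1 ≤ i ≤ j ≤ 2 only):
  [1..1]={T2}  "b"  orig:{}
  [2..2]={C,S,T0}  "a"  orig:{C,S}
  [1..2]={B,S}  "ba"

Original NTs in T[1,2] deriving "ba": ["B", "S"]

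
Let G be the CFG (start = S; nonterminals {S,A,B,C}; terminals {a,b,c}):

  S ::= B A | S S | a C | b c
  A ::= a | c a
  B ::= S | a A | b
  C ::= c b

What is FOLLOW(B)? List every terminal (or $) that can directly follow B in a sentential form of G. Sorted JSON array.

FIRST sets, iterate to fixpoint:
pass 1:
  A via A→a: +{a}
  A via A→c a: +{c}
  B via B→a A: +{a}
  B via B→b: +{b}
  C via C→c b: +{c}
  S via S→B A: +{a,b}
  S: {a,b}  A: {a,c}  B: {a,b}  C: {c}
pass 2: (stable)
  S: {a,b}  A: {a,c}  B: {a,b}  C: {c}

FOLLOW sets:
FOLLOW(S) := {$}
round 1:
  S→B A: FOLLOW(B) ⊇ FIRST(A) = {a,c}; new: +{a,c}
  S→B A: FOLLOW(A) ⊇ FOLLOW(S) ⊇ {$}; new: +{$}
  S→S S: FOLLOW(S) ⊇ FIRST(S) = {a,b}; new: +{a,b}
  S→a C: FOLLOW(C) ⊇ FOLLOW(S) ⊇ {$,a,b}; new: +{$,a,b}
  FOLLOW[S]={$,a,b}  FOLLOW[A]={$}  FOLLOW[B]={a,c}  FOLLOW[C]={$,a,b}
round 2:
  B→S: FOLLOW(S) ⊇ FOLLOW(B) ⊇ {a,c}; new: +{c}
  B→a A: FOLLOW(A) ⊇ FOLLOW(B) ⊇ {a,c}; new: +{a,c}
  S→B A: FOLLOW(A) ⊇ FOLLOW(S) ⊇ {$,a,b,c}; new: +{b}
  S→a C: FOLLOW(C) ⊇ FOLLOW(S) ⊇ {$,a,b,c}; new: +{c}
  FOLLOW[S]={$,a,b,c}  FOLLOW[A]={$,a,b,c}  FOLLOW[B]={a,c}  FOLLOW[C]={$,a,b,c}
round 3: (stable)
  FOLLOW[S]={$,a,b,c}  FOLLOW[A]={$,a,b,c}  FOLLOW[B]={a,c}  FOLLOW[C]={$,a,b,c}

FOLLOW(B) = ["a", "c"]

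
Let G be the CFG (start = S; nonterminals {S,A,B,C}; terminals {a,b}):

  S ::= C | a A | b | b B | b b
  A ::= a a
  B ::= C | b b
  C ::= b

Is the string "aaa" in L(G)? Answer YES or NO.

Convert to CNF:
  S -> T0 A | T1 B | T1 T1 | b
  A -> T0 T0
  B -> T1 T1 | b
  C -> b
  T0 -> a
  T1 -> b

CYK table (by increasing span):
  cell(0,0) a: {T0}  orig:{}
  cell(1,1) a: {T0}  orig:{}
  cell(2,2) a: {T0}  orig:{}
  cell(0,1) aa: {A}
  cell(1,2) aa: {A}
  cell(0,2) aaa: {S}

S ∈ T[0,2] ⇒ YES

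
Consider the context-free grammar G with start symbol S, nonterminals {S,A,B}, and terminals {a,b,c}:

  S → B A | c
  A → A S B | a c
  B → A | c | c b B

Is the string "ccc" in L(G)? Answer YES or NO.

Convert to CNF:
  S -> B A | c
  A -> A X3 | T0 T1
  B -> A X4 | T0 T1 | T1 X5 | c
  T0 -> a
  T1 -> c
  T2 -> b
  X3 -> S B
  X4 -> S B
  X5 -> T2 B

CYK table (by increasing span):
  [0..0]={B,S,T1}  "c"  orig:{B,S}
  [1..1]={B,S,T1}  "c"  orig:{B,S}
  [2..2]={B,S,T1}  "c"  orig:{B,S}
  [0..1]={X3,X4}  "cc"  orig:{}
  [1..2]={X3,X4}  "cc"  orig:{}
  [0..2]=∅  "ccc"

S ∉ T[0,2] ⇒ NO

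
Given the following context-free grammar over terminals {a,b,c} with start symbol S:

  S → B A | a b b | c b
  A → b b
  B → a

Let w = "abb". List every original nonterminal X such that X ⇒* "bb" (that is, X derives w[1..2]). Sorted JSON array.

Convert to CNF:
  S -> B A | T1 X3 | T2 T0
  A -> T0 T0
  B -> a
  T0 -> b
  T1 -> a
  T2 -> c
  X3 -> T0 T0

CYK table (by increasing span) — only the sub-triangle for w[1..2]:
  cell(1,1) b: {T0}  orig:{}
  cell(2,2) b: {T0}  orig:{}
  cell(1,2) bb: {A,X3}  orig:{A}

Original NTs in T[1,2] deriving "bb": ["A"]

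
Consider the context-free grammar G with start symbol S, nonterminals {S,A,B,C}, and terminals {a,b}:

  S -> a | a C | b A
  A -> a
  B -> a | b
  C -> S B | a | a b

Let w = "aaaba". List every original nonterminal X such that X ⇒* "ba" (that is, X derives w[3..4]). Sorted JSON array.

CNF form of G:
  S -> T0 C | T1 A | a
  A -> a
  B -> a | b
  C -> S B | T0 T1 | a
  T0 -> a
  T1 -> b

CYK fill (cells [i..j] with 3 ≤ i ≤ j ≤ 4 only):
  T[3,3] 'b' = {B,T1}  orig:{B}
  T[4,4] 'a' = {A,B,C,S,T0}  orig:{A,B,C,S}
  T[3,4] 'ba' = {S}

Original NTs in T[3,4] deriving "ba": ["S"]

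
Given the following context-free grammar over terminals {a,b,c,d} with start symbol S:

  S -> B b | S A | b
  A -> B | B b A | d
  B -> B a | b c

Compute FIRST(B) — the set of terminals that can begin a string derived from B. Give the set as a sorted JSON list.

FIRST sets, iterate to fixpoint:
pass 1:
  A via A→d: +{d}
  B via B→b c: +{b}
  S via S→B b: +{b}
  FIRST(S)={b}  FIRST(A)={d}  FIRST(B)={b}
pass 2:
  A via A→B: +{b}
  FIRST(S)={b}  FIRST(A)={b,d}  FIRST(B)={b}
pass 3: — fixpoint
  FIRST(S)={b}  FIRST(A)={b,d}  FIRST(B)={b}

FIRST(B) = ["b"]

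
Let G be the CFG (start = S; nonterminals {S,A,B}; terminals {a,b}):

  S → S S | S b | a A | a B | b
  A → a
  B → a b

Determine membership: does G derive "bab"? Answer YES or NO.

Convert to CNF:
  S -> S S | S T1 | T0 A | T0 B | b
  A -> a
  B -> T0 T1
  T0 -> a
  T1 -> b

CYK fill:
  cell(0,0) b: {S,T1}  orig:{S}
  cell(1,1) a: {A,T0}  orig:{A}
  cell(2,2) b: {S,T1}  orig:{S}
  cell(0,1) ba: ∅
  cell(1,2) ab: {B}
  cell(0,2) bab: ∅

S ∉ T[0,2] ⇒ NO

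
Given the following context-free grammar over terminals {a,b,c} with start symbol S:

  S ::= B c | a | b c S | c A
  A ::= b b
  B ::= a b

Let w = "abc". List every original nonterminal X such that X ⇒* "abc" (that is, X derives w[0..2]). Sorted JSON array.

Convert to CNF:
  S -> B T2 | T0 X3 | T2 A | a
  A -> T0 T0
  B -> T1 T0
  T0 -> b
  T1 -> a
  T2 -> c
  X3 -> T2 S

CYK table (by increasing span) (cells [i..j] with 0 ≤ i ≤ j ≤ 2 only):
  cell(0,0) a: {S,T1}  orig:{S}
  cell(1,1) b: {T0}  orig:{}
  cell(2,2) c: {T2}  orig:{}
  cell(0,1) ab: {B}
  cell(1,2) bc: ∅
  cell(0,2) abc: {S}

Original NTs in T[0,2] deriving "abc": ["S"]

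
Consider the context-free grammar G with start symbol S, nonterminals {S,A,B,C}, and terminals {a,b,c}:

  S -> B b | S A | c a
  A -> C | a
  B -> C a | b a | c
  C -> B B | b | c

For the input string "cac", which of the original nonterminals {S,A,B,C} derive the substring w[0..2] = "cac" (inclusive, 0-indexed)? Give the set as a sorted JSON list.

Convert to CNF:
  S -> B T1 | S A | T2 T0
  A -> B B | a | b | c
  B -> C T0 | T1 T0 | c
  C -> B B | b | c
  T0 -> a
  T1 -> b
  T2 -> c

Fill CYK table bottom-up (cells [i..j] with 0 ≤ i ≤ j ≤ 2 only):
  [0..0]={A,B,C,T2}  "c"  orig:{A,B,C}
  [1..1]={A,T0}  "a"  orig:{A}
  [2..2]={A,B,C,T2}  "c"  orig:{A,B,C}
  [0..1]={B,S}  "ca"
  [1..2]=∅  "ac"
  [0..2]={A,C,S}  "cac"

Original NTs in T[0,2] deriving "cac": ["A", "C", "S"]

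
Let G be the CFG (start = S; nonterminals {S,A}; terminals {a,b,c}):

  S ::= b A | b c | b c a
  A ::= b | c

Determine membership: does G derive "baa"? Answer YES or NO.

CNF form of G:
  S -> T0 A | T0 T1 | T0 X3
  A -> b | c
  T0 -> b
  T1 -> c
  T2 -> a
  X3 -> T1 T2

CYK fill:
  cell(0,0) b: {A,T0}  orig:{A}
  cell(1,1) a: {T2}  orig:{}
  cell(2,2) a: {T2}  orig:{}
  cell(0,1) ba: ∅
  cell(1,2) aa: ∅
  cell(0,2) baa: ∅

S ∉ T[0,2] ⇒ NO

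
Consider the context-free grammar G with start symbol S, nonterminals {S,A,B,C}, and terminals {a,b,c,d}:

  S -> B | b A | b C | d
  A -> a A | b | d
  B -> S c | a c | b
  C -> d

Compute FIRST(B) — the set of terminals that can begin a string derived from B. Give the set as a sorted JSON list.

FIRST iteration:
pass 1:
  A via A→a A: +{a}
  A via A→b: +{b}
  A via A→d: +{d}
  B via B→a c: +{a}
  B via B→b: +{b}
  C via C→d: +{d}
  S via S→B: +{a,b}
  S via S→d: +{d}
  S: {a,b,d}  A: {a,b,d}  B: {a,b}  C: {d}
pass 2:
  B via B→S c: +{d}
  S: {a,b,d}  A: {a,b,d}  B: {a,b,d}  C: {d}
pass 3: (no change)
  S: {a,b,d}  A: {a,b,d}  B: {a,b,d}  C: {d}

FIRST(B) = ["a", "b", "d"]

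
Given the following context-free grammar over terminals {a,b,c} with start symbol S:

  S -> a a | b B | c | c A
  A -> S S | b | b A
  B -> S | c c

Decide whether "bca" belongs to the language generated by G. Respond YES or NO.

CNF form of G:
  S -> T0 B | T1 T1 | T2 A | c
  A -> S S | T0 A | b
  B -> T0 B | T1 T1 | T2 A | T2 T2 | c
  T0 -> b
  T1 -> a
  T2 -> c

CYK table (by increasing span):
  [0..0]={A,T0}  "b"  orig:{A}
  [1..1]={B,S,T2}  "c"  orig:{B,S}
  [2..2]={T1}  "a"  orig:{}
  [0..1]={B,S}  "bc"
  [1..2]=∅  "ca"
  [0..2]=∅  "bca"

S ∉ T[0,2] ⇒ NO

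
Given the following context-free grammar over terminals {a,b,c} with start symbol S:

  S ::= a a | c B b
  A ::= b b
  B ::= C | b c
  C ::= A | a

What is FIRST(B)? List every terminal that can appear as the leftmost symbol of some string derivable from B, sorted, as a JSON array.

FIRST iteration:
iter 1:
  A via A→b b: +{b}
  B via B→b c: +{b}
  C via C→A: +{b}
  C via C→a: +{a}
  S via S→a a: +{a}
  S via S→c B b: +{c}
  FIRST[S]={a,c}  FIRST[A]={b}  FIRST[B]={b}  FIRST[C]={a,b}
iter 2:
  B via B→C: +{a}
  FIRST[S]={a,c}  FIRST[A]={b}  FIRST[B]={a,b}  FIRST[C]={a,b}
iter 3: (no change)
  FIRST[S]={a,c}  FIRST[A]={b}  FIRST[B]={a,b}  FIRST[C]={a,b}

FIRST(B) = ["a", "b"]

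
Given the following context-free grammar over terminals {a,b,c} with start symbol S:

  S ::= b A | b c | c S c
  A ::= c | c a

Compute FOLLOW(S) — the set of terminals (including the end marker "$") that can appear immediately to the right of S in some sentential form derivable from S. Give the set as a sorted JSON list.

FIRST sets, iterate to fixpoint:
[1]
  A via A→c: +{c}
  S via S→b A: +{b}
  S via S→c S c: +{c}
  S: {b,c}  A: {c}
[2] done
  S: {b,c}  A: {c}

FOLLOW sets:
seed FOLLOW(S) with $
round 1:
  S→b A: FOLLOW(A) ⊇ FOLLOW(S) ⊇ {$}; new: +{$}
  S→c S c: FOLLOW(S) ⊇ FIRST(c) = {c}; new: +{c}
  FOLLOW(S)={$,c}  FOLLOW(A)={$}
round 2:
  S→b A: FOLLOW(A) ⊇ FOLLOW(S) ⊇ {$,c}; new: +{c}
  FOLLOW(S)={$,c}  FOLLOW(A)={$,c}
round 3: (stable)
  FOLLOW(S)={$,c}  FOLLOW(A)={$,c}

FOLLOW(S) = ["$", "c"]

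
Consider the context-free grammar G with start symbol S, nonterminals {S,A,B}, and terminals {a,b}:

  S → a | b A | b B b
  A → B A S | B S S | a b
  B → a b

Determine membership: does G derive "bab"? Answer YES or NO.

CNF form of G:
  S -> T1 A | T1 X4 | a
  A -> B X2 | B X3 | T0 T1
  B -> T0 T1
  T0 -> a
  T1 -> b
  X2 -> A S
  X3 -> S S
  X4 -> B T1

CYK fill:
  T[0,0] 'b' = {T1}  orig:{}
  T[1,1] 'a' = {S,T0}  orig:{S}
  T[2,2] 'b' = {T1}  orig:{}
  T[0,1] 'ba' = ∅
  T[1,2] 'ab' = {A,B}
  T[0,2] 'bab' = {S}

S ∈ T[0,2] ⇒ YES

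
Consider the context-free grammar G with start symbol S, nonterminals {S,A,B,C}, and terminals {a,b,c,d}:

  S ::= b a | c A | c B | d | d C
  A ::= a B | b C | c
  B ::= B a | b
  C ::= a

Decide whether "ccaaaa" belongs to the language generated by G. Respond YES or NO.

CNF form of G:
  S -> T1 T0 | T2 A | T2 B | T3 C | d
  A -> T0 B | T1 C | c
  B -> B T0 | b
  C -> a
  T0 -> a
  T1 -> b
  T2 -> c
  T3 -> d

CYK table (by increasing span):
  T[0,0] 'c' = {A,T2}  orig:{A}
  T[1,1] 'c' = {A,T2}  orig:{A}
  T[2,2] 'a' = {C,T0}  orig:{C}
  T[3,3] 'a' = {C,T0}  orig:{C}
  T[4,4] 'a' = {C,T0}  orig:{C}
  T[5,5] 'a' = {C,T0}  orig:{C}
  T[0,1] 'cc' = {S}
  T[1,2] 'ca' = ∅
  T[2,3] 'aa' = ∅
  T[3,4] 'aa' = ∅
  T[4,5] 'aa' = ∅
  T[0,2] 'cca' = ∅
  T[1,3] 'caa' = ∅
  T[2,4] 'aaa' = ∅
  T[3,5] 'aaa' = ∅
  T[0,3] 'ccaa' = ∅
  T[1,4] 'caaa' = ∅
  T[2,5] 'aaaa' = ∅
  T[0,4] 'ccaaa' = ∅
  T[1,5] 'caaaa' = ∅
  T[0,5] 'ccaaaa' = ∅

S ∉ T[0,5] ⇒ NO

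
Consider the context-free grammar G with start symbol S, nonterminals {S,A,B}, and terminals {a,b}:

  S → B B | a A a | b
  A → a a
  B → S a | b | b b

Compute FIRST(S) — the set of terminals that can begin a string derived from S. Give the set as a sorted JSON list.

FIRST sets, iterate to fixpoint:
round 1:
  A via A→a a: +{a}
  B via B→b: +{b}
  S via S→B B: +{b}
  S via S→a A a: +{a}
  S: {a,b}  A: {a}  B: {b}
round 2:
  B via B→S a: +{a}
  S: {a,b}  A: {a}  B: {a,b}
round 3: done
  S: {a,b}  A: {a}  B: {a,b}

FIRST(S) = ["a", "b"]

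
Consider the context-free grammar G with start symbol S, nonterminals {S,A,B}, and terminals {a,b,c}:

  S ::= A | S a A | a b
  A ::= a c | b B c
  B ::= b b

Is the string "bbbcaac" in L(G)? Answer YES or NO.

Convert to CNF:
  S -> S X4 | T0 T1 | T0 T2 | T2 X5
  A -> T0 T1 | T2 X3
  B -> T2 T2
  T0 -> a
  T1 -> c
  T2 -> b
  X3 -> B T1
  X4 -> T0 A
  X5 -> B T1

CYK fill:
  T[0,0] 'b' = {T2}  orig:{}
  T[1,1] 'b' = {T2}  orig:{}
  T[2,2] 'b' = {T2}  orig:{}
  T[3,3] 'c' = {T1}  orig:{}
  T[4,4] 'a' = {T0}  orig:{}
  T[5,5] 'a' = {T0}  orig:{}
  T[6,6] 'c' = {T1}  orig:{}
  T[0,1] 'bb' = {B}
  T[1,2] 'bb' = {B}
  T[2,3] 'bc' = ∅
  T[3,4] 'ca' = ∅
  T[4,5] 'aa' = ∅
  T[5,6] 'ac' = {A,S}
  T[0,2] 'bbb' = ∅
  T[1,3] 'bbc' = {X3,X5}  orig:{}
  T[2,4] 'bca' = ∅
  T[3,5] 'caa' = ∅
  T[4,6] 'aac' = {X4}  orig:{}
  T[0,3] 'bbbc' = {A,S}
  T[1,4] 'bbca' = ∅
  T[2,5] 'bcaa' = ∅
  T[3,6] 'caac' = ∅
  T[0,4] 'bbbca' = ∅
  T[1,5] 'bbcaa' = ∅
  T[2,6] 'bcaac' = ∅
  T[0,5] 'bbbcaa' = ∅
  T[1,6] 'bbcaac' = ∅
  T[0,6] 'bbbcaac' = {S}

S ∈ T[0,6] ⇒ YES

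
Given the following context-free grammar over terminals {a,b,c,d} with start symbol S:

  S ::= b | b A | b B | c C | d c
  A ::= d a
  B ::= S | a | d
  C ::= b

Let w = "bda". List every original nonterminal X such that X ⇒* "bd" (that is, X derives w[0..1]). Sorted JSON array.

CNF form of G:
  S -> T0 T3 | T2 A | T2 B | T3 C | b
  A -> T0 T1
  B -> T0 T3 | T2 A | T2 B | T3 C | a | b | d
  C -> b
  T0 -> d
  T1 -> a
  T2 -> b
  T3 -> c

CYK fill — only the sub-triangle for w[0..1]:
  cell(0,0) b: {B,C,S,T2}  orig:{B,C,S}
  cell(1,1) d: {B,T0}  orig:{B}
  cell(0,1) bd: {B,S}

Original NTs in T[0,1] deriving "bd": ["B", "S"]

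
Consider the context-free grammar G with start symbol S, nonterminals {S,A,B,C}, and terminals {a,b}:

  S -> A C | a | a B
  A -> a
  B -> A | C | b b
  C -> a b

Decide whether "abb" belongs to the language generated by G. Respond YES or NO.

Convert to CNF:
  S -> A C | T0 B | a
  A -> a
  B -> T0 T1 | T1 T1 | a
  C -> T0 T1
  T0 -> a
  T1 -> b

CYK fill:
  T[0,0] 'a' = {A,B,S,T0}  orig:{A,B,S}
  T[1,1] 'b' = {T1}  orig:{}
  T[2,2] 'b' = {T1}  orig:{}
  T[0,1] 'ab' = {B,C}
  T[1,2] 'bb' = {B}
  T[0,2] 'abb' = {S}

S ∈ T[0,2] ⇒ YES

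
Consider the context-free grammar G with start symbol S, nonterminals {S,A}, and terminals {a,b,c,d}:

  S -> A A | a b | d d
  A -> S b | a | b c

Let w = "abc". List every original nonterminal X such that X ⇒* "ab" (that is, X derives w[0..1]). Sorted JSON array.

CNF form of G:
  S -> A A | T2 T0 | T3 T3
  A -> S T0 | T0 T1 | a
  T0 -> b
  T1 -> c
  T2 -> a
  T3 -> d

CYK fill (cells [i..j] with 0 ≤ i ≤ j ≤ 1 only):
  cell(0,0) a: {A,T2}  orig:{A}
  cell(1,1) b: {T0}  orig:{}
  cell(0,1) ab: {S}

Original NTs in T[0,1] deriving "ab": ["S"]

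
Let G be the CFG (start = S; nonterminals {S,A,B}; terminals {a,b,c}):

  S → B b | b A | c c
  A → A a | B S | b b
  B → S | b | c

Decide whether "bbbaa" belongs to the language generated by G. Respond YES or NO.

CNF form of G:
  S -> B T1 | T1 A | T2 T2
  A -> A T0 | B S | T1 T1
  B -> B T1 | T1 A | T2 T2 | b | c
  T0 -> a
  T1 -> b
  T2 -> c

CYK table (by increasing span):
  T[0,0] 'b' = {B,T1}  orig:{B}
  T[1,1] 'b' = {B,T1}  orig:{B}
  T[2,2] 'b' = {B,T1}  orig:{B}
  T[3,3] 'a' = {T0}  orig:{}
  T[4,4] 'a' = {T0}  orig:{}
  T[0,1] 'bb' = {A,B,S}
  T[1,2] 'bb' = {A,B,S}
  T[2,3] 'ba' = ∅
  T[3,4] 'aa' = ∅
  T[0,2] 'bbb' = {A,B,S}
  T[1,3] 'bba' = {A}
  T[2,4] 'baa' = ∅
  T[0,3] 'bbba' = {A,B,S}
  T[1,4] 'bbaa' = {A}
  T[0,4] 'bbbaa' = {A,B,S}

S ∈ T[0,4] ⇒ YES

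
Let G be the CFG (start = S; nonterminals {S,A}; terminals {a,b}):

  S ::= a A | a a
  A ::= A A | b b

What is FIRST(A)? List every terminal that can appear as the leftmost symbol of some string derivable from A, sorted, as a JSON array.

FIRST iteration:
[1]
  A via A→b b: +{b}
  S via S→a A: +{a}
  FIRST[S]={a}  FIRST[A]={b}
[2] — fixpoint
  FIRST[S]={a}  FIRST[A]={b}

FIRST(A) = ["b"]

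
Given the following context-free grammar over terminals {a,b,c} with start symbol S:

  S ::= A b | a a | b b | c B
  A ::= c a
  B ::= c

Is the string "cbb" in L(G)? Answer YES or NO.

Convert to CNF:
  S -> A T2 | T0 B | T1 T1 | T2 T2
  A -> T0 T1
  B -> c
  T0 -> c
  T1 -> a
  T2 -> b

CYK fill:
  [0..0]={B,T0}  "c"  orig:{B}
  [1..1]={T2}  "b"  orig:{}
  [2..2]={T2}  "b"  orig:{}
  [0..1]=∅  "cb"
  [1..2]={S}  "bb"
  [0..2]=∅  "cbb"

S ∉ T[0,2] ⇒ NO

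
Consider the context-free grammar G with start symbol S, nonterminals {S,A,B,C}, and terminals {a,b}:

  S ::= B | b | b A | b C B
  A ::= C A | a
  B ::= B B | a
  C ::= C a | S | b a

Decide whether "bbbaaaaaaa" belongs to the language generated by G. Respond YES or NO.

CNF form of G:
  S -> B B | T1 A | T1 X3 | a | b
  A -> C A | a
  B -> B B | a
  C -> B B | C T0 | T1 A | T1 T0 | T1 X2 | a | b
  T0 -> a
  T1 -> b
  X2 -> C B
  X3 -> C B

Fill CYK table bottom-up:
  T[0,0] 'b' = {C,S,T1}  orig:{C,S}
  T[1,1] 'b' = {C,S,T1}  orig:{C,S}
  T[2,2] 'b' = {C,S,T1}  orig:{C,S}
  T[3,3] 'a' = {A,B,C,S,T0}  orig:{A,B,C,S}
  T[4,4] 'a' = {A,B,C,S,T0}  orig:{A,B,C,S}
  T[5,5] 'a' = {A,B,C,S,T0}  orig:{A,B,C,S}
  T[6,6] 'a' = {A,B,C,S,T0}  orig:{A,B,C,S}
  T[7,7] 'a' = {A,B,C,S,T0}  orig:{A,B,C,S}
  T[8,8] 'a' = {A,B,C,S,T0}  orig:{A,B,C,S}
  T[9,9] 'a' = {A,B,C,S,T0}  orig:{A,B,C,S}
  T[0,1] 'bb' = ∅
  T[1,2] 'bb' = ∅
  T[2,3] 'ba' = {A,C,S,X2,X3}  orig:{A,C,S}
  T[3,4] 'aa' = {A,B,C,S,X2,X3}  orig:{A,B,C,S}
  T[4,5] 'aa' = {A,B,C,S,X2,X3}  orig:{A,B,C,S}
  T[5,6] 'aa' = {A,B,C,S,X2,X3}  orig:{A,B,C,S}
  T[6,7] 'aa' = {A,B,C,S,X2,X3}  orig:{A,B,C,S}
  T[7,8] 'aa' = {A,B,C,S,X2,X3}  orig:{A,B,C,S}
  T[8,9] 'aa' = {A,B,C,S,X2,X3}  orig:{A,B,C,S}
  T[0,2] 'bbb' = ∅
  T[1,3] 'bba' = {A,C,S}
  T[2,4] 'baa' = {A,C,S,X2,X3}  orig:{A,C,S}
  T[3,5] 'aaa' = {A,B,C,S,X2,X3}  orig:{A,B,C,S}
  T[4,6] 'aaa' = {A,B,C,S,X2,X3}  orig:{A,B,C,S}
  T[5,7] 'aaa' = {A,B,C,S,X2,X3}  orig:{A,B,C,S}
  T[6,8] 'aaa' = {A,B,C,S,X2,X3}  orig:{A,B,C,S}
  T[7,9] 'aaa' = {A,B,C,S,X2,X3}  orig:{A,B,C,S}
  T[0,3] 'bbba' = {A,C,S}
  T[1,4] 'bbaa' = {A,C,S,X2,X3}  orig:{A,C,S}
  T[2,5] 'baaa' = {A,C,S,X2,X3}  orig:{A,C,S}
  T[3,6] 'aaaa' = {A,B,C,S,X2,X3}  orig:{A,B,C,S}
  T[4,7] 'aaaa' = {A,B,C,S,X2,X3}  orig:{A,B,C,S}
  T[5,8] 'aaaa' = {A,B,C,S,X2,X3}  orig:{A,B,C,S}
  T[6,9] 'aaaa' = {A,B,C,S,X2,X3}  orig:{A,B,C,S}
  T[0,4] 'bbbaa' = {A,C,S,X2,X3}  orig:{A,C,S}
  T[1,5] 'bbaaa' = {A,C,S,X2,X3}  orig:{A,C,S}
  T[2,6] 'baaaa' = {A,C,S,X2,X3}  orig:{A,C,S}
  T[3,7] 'aaaaa' = {A,B,C,S,X2,X3}  orig:{A,B,C,S}
  T[4,8] 'aaaaa' = {A,B,C,S,X2,X3}  orig:{A,B,C,S}
  T[5,9] 'aaaaa' = {A,B,C,S,X2,X3}  orig:{A,B,C,S}
  T[0,5] 'bbbaaa' = {A,C,S,X2,X3}  orig:{A,C,S}
  T[1,6] 'bbaaaa' = {A,C,S,X2,X3}  orig:{A,C,S}
  T[2,7] 'baaaaa' = {A,C,S,X2,X3}  orig:{A,C,S}
  T[3,8] 'aaaaaa' = {A,B,C,S,X2,X3}  orig:{A,B,C,S}
  T[4,9] 'aaaaaa' = {A,B,C,S,X2,X3}  orig:{A,B,C,S}
  T[0,6] 'bbbaaaa' = {A,C,S,X2,X3}  orig:{A,C,S}
  T[1,7] 'bbaaaaa' = {A,C,S,X2,X3}  orig:{A,C,S}
  T[2,8] 'baaaaaa' = {A,C,S,X2,X3}  orig:{A,C,S}
  T[3,9] 'aaaaaaa' = {A,B,C,S,X2,X3}  orig:{A,B,C,S}
  T[0,7] 'bbbaaaaa' = {A,C,S,X2,X3}  orig:{A,C,S}
  T[1,8] 'bbaaaaaa' = {A,C,S,X2,X3}  orig:{A,C,S}
  T[2,9] 'baaaaaaa' = {A,C,S,X2,X3}  orig:{A,C,S}
  T[0,8] 'bbbaaaaaa' = {A,C,S,X2,X3}  orig:{A,C,S}
  T[1,9] 'bbaaaaaaa' = {A,C,S,X2,X3}  orig:{A,C,S}
  T[0,9] 'bbbaaaaaaa' = {A,C,S,X2,X3}  orig:{A,C,S}

S ∈ T[0,9] ⇒ YES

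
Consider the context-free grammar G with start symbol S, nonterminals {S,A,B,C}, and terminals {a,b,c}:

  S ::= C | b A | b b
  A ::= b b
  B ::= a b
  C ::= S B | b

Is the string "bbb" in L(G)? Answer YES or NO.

Convert to CNF:
  S -> S B | T0 A | T0 T0 | b
  A -> T0 T0
  B -> T1 T0
  C -> S B | b
  T0 -> b
  T1 -> a

CYK table (by increasing span):
  T[0,0] 'b' = {C,S,T0}  orig:{C,S}
  T[1,1] 'b' = {C,S,T0}  orig:{C,S}
  T[2,2] 'b' = {C,S,T0}  orig:{C,S}
  T[0,1] 'bb' = {A,S}
  T[1,2] 'bb' = {A,S}
  T[0,2] 'bbb' = {S}

S ∈ T[0,2] ⇒ YES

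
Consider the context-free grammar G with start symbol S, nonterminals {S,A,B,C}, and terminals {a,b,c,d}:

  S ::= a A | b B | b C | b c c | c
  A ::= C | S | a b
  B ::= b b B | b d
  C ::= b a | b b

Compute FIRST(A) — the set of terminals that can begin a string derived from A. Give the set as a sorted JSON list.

Compute FIRST by fixpoint:
round 1:
  A via A→a b: +{a}
  B via B→b b B: +{b}
  C via C→b a: +{b}
  S via S→a A: +{a}
  S via S→b B: +{b}
  S via S→c: +{c}
  S: {a,b,c}  A: {a}  B: {b}  C: {b}
round 2:
  A via A→C: +{b}
  A via A→S: +{c}
  S: {a,b,c}  A: {a,b,c}  B: {b}  C: {b}
round 3: (no change)
  S: {a,b,c}  A: {a,b,c}  B: {b}  C: {b}

FIRST(A) = ["a", "b", "c"]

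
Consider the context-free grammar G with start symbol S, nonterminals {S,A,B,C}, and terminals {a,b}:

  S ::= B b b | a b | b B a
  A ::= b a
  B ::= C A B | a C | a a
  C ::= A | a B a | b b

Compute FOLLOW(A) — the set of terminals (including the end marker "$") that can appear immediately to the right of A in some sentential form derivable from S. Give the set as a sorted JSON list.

FIRST sets, iterate to fixpoint:
pass 1:
  A via A→b a: +{b}
  B via B→a C: +{a}
  C via C→A: +{b}
  C via C→a B a: +{a}
  S via S→B b b: +{a}
  S via S→b B a: +{b}
  FIRST(S)={a,b}  FIRST(A)={b}  FIRST(B)={a}  FIRST(C)={a,b}
pass 2:
  B via B→C A B: +{b}
  FIRST(S)={a,b}  FIRST(A)={b}  FIRST(B)={a,b}  FIRST(C)={a,b}
pass 3: (stable)
  FIRST(S)={a,b}  FIRST(A)={b}  FIRST(B)={a,b}  FIRST(C)={a,b}

FOLLOW iteration:
seed FOLLOW(S) with $
iter 1:
  B→C A B: FOLLOW(C) ⊇ FIRST(A) = {b}; new: +{b}
  B→C A B: FOLLOW(A) ⊇ FIRST(B) = {a,b}; new: +{a,b}
  C→a B a: FOLLOW(B) ⊇ FIRST(a) = {a}; new: +{a}
  S→B b b: FOLLOW(B) ⊇ FIRST(b) = {b}; new: +{b}
  S: {$}  A: {a,b}  B: {a,b}  C: {b}
iter 2:
  B→a C: FOLLOW(C) ⊇ FOLLOW(B) ⊇ {a,b}; new: +{a}
  S: {$}  A: {a,b}  B: {a,b}  C: {a,b}
iter 3: done
  S: {$}  A: {a,b}  B: {a,b}  C: {a,b}

FOLLOW(A) = ["a", "b"]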